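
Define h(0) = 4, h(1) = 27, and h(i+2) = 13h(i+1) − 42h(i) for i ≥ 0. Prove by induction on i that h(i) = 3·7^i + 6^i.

Base cases: h(0) = 4 and 3·7^0 + 6^0 = 4; h(1) = 27 and 3·7^1 + 6^1 = 27.
Assume h(t) = 3·7^t + 6^t for all 0 ≤ t ≤ j, where j ≥ 1.
Then h(j+1) = 13h(j) − 42h(j−1) = 13·(3·7^j + 6^j) − 42·(3·7^{j−1} + 6^{j−1}) = 3·(13·7 − 42)7^{j−1} + (13·6 − 42)6^{j−1} = 147·7^{j−1} + 36·6^{j−1} = 3·7^{j+1} + 6^{j+1}.
So the formula holds for j+1, and by strong induction h(i) = 3·7^i + 6^i for all i ≥ 0.

h(i) = 3·7^i + 6^i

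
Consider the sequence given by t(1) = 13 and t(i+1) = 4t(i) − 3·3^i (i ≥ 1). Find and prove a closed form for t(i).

Claim: t(i) = 4^i + 3·3^i.

Base case: t(1) = 13, and 4^1 + 3·3^1 = 4 + 9 = 13.
Assume t(m) = 4^m + 3·3^m for some m ≥ 1.
Then t(m+1) = 4t(m) − 3·3^m = 4·(4^m + 3·3^m) − 3·3^m = 4^{m+1} + 12·3^m − 3·3^m = 4^{m+1} + 9·3^m = 4^{m+1} + 3·3^{m+1}.
This completes the inductive step, so t(i) = 4^i + 3·3^i for all i ≥ 1.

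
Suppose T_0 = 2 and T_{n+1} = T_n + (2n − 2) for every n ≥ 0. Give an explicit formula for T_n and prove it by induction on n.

Claim: T_n = n^2 − 3n + 2.

Base case: T_0 = 2, and 0^2 − 3·0 + 2 = 2.
Assume T_r = r^2 − 3r + 2.
Then T_{r+1} = T_r + (2r − 2) = (r^2 − 3r + 2) + (2r − 2) = r^2 − r,
and (r+1)^2 − 3·(r+1) + 2 = r^2 − r.
This completes the inductive step, so T_n = n^2 − 3n + 2 for all n ≥ 0.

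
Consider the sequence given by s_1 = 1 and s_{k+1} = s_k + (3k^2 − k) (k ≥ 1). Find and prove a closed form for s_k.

Claim: s_k = k^3 − 2k^2 + k + 1.

Base case: s_1 = 1, and 1^3 − 2·1^2 + 1 + 1 = 1.
Assume s_r = r^3 − 2r^2 + r + 1.
Then s_{r+1} = s_r + (3r^2 − r) = (r^3 − 2r^2 + r + 1) + (3r^2 − r) = r^3 + r^2 + 1,
and (r+1)^3 − 2·(r+1)^2 + (r+1) + 1 = r^3 + r^2 + 1.
By induction, s_k = k^3 − 2k^2 + k + 1 for all k ≥ 1.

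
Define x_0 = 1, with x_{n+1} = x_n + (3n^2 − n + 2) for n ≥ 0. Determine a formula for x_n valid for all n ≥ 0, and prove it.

Claim: x_n = n^3 − 2n^2 + 3n + 1.

Base case: x_0 = 1, and 0^3 − 2·0^2 + 3·0 + 1 = 1.
Assume x_r = r^3 − 2r^2 + 3r + 1.
Then x_{r+1} = x_r + (3r^2 − r + 2) = (r^3 − 2r^2 + 3r + 1) + (3r^2 − r + 2) = r^3 + r^2 + 2r + 3,
and (r+1)^3 − 2·(r+1)^2 + 3·(r+1) + 1 = r^3 + r^2 + 2r + 3.
By induction, x_n = n^3 − 2n^2 + 3n + 1 for all n ≥ 0.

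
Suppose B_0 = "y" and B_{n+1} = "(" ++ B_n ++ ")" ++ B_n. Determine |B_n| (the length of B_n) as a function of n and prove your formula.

Claim: |B_n| = 3·2^n − 2.

Base case: |B_0| = 1, and 3·2^0 − 2 = 1.
Assume |B_j| = 3·2^j − 2.
Then |B_{j+1}| = 1 + |B_j| + 1 + |B_j| = 2|B_j| + 2 = 2(3·2^j − 2) + 2 = 3·2^{j+1} − 4 + 2 = 3·2^{j+1} − 2.
So the formula holds for j+1, and by induction |B_n| = 3·2^n − 2 for all n ≥ 0.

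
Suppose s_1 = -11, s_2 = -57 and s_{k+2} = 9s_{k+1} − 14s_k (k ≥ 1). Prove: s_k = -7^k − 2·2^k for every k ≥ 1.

Base cases: s_1 = -11 and -7^1 − 2·2^1 = -11; s_2 = -57 and -7^2 − 2·2^2 = -57.
Assume s_j = -7^j − 2·2^j for all 1 ≤ j ≤ m, where m ≥ 2.
Then s_{m+1} = 9s_m − 14s_{m−1} = 9·(-7^m − 2·2^m) − 14·(-7^{m−1} − 2·2^{m−1}) = -(9·7 − 14)7^{m−1} − 2·(9·2 − 14)2^{m−1} = -49·7^{m−1} − 8·2^{m−1} = -7^{m+1} − 2·2^{m+1}.
By strong induction, s_k = -7^k − 2·2^k for all k ≥ 1.

s_k = -7^k − 2·2^k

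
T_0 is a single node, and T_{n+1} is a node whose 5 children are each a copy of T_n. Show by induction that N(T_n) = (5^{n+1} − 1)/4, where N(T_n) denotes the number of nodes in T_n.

Base case: N(T_0) = 1, and (5^{0+1} − 1)/4 = 1.
Assume N(T_m) = (5^{m+1} − 1)/4.
Then N(T_{m+1}) = 1 + 5N(T_m) = 1 + 5·(5^{m+1} − 1)/4 = 1 + (5^{m+2} − 5)/4 = (4 + 5^{m+2} − 5)/4 = (5^{m+2} − 1)/4.
This completes the inductive step, so N(T_n) = (5^{n+1} − 1)/4 for all n ≥ 0.

N(T_n) = (5^{n+1} − 1)/4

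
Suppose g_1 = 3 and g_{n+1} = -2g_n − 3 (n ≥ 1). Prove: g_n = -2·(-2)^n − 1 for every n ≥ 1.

Base case: g_1 = 3, and -2·(-2)^1 − 1 = 4 − 1 = 3.
Assume g_r = -2·(-2)^r − 1 for some r ≥ 1.
Then g_{r+1} = -2g_r − 3 = -2·(-2·(-2)^r − 1) − 3 = 4·(-2)^r + 2 − 3 = -2·(-2)^{r+1} − 1.
By induction, g_n = -2·(-2)^n − 1 for all n ≥ 1.

g_n = -2·(-2)^n − 1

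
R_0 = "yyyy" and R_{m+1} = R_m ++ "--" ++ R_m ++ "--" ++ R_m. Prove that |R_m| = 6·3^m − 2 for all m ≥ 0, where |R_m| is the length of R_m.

Base case: |R_0| = 4, and 6·3^0 − 2 = 4.
Assume |R_r| = 6·3^r − 2.
Then |R_{r+1}| = 3|R_r| + 4 = 3(6·3^r − 2) + 4 = 6·3^{r+1} − 6 + 4 = 6·3^{r+1} − 2.
So the formula holds for r+1, and by induction |R_m| = 6·3^m − 2 for all m ≥ 0.

|R_m| = 6·3^m − 2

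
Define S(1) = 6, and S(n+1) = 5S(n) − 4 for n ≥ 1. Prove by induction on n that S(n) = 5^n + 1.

Base case: S(1) = 6, and 5^1 + 1 = 5 + 1 = 6.
Assume S(k) = 5^k + 1 for some k ≥ 1.
Then S(k+1) = 5S(k) − 4 = 5·(5^k + 1) − 4 = 5^{k+1} + 5 − 4 = 5^{k+1} + 1.
So the formula holds for k+1, and by induction S(n) = 5^n + 1 for all n ≥ 1.

S(n) = 5^n + 1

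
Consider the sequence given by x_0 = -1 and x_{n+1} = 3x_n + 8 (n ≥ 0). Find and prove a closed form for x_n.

Claim: x_n = 3^{n+1} − 4.

Base case: x_0 = -1, and 3^{0+1} − 4 = 3 − 4 = -1.
Assume x_m = 3^{m+1} − 4 for some m ≥ 0.
Then x_{m+1} = 3x_m + 8 = 3·(3^{m+1} − 4) + 8 = 3^{m+2} − 12 + 8 = 3^{m+2} − 4.
So the formula holds for m+1, and by induction x_n = 3^{n+1} − 4 for all n ≥ 0.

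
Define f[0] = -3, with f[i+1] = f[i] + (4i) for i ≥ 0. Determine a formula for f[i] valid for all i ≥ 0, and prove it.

Claim: f[i] = 2i^2 − 2i − 3.

Base case: f[0] = -3, and 2·0^2 − 2·0 − 3 = -3.
Assume f[j] = 2j^2 − 2j − 3.
Then f[j+1] = f[j] + (4j) = (2j^2 − 2j − 3) + (4j) = 2j^2 + 2j − 3,
and 2·(j+1)^2 − 2·(j+1) − 3 = 2j^2 + 2j − 3.
Hence f[i] = 2i^2 − 2i − 3 for every i ≥ 0, by induction.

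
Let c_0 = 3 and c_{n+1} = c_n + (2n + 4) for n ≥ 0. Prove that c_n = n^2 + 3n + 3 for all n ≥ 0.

Base case: c_0 = 3, and 0^2 + 3·0 + 3 = 3.
Assume c_j = j^2 + 3j + 3.
Then c_{j+1} = c_j + (2j + 4) = (j^2 + 3j + 3) + (2j + 4) = j^2 + 5j + 7,
and (j+1)^2 + 3·(j+1) + 3 = j^2 + 5j + 7.
This completes the inductive step, so c_n = n^2 + 3n + 3 for all n ≥ 0.

c_n = n^2 + 3n + 3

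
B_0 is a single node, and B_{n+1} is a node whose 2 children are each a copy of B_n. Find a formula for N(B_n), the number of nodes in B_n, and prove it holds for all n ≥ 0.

Claim: N(B_n) = 2^{n+1} − 1.

Base case: N(B_0) = 1, and 2^{0+1} − 1 = 1.
Assume N(B_r) = 2^{r+1} − 1.
Then N(B_{r+1}) = 1 + 2N(B_r) = 1 + 2(2^{r+1} − 1) = 2^{r+2} − 2 + 1 = 2^{r+2} − 1.
So the formula holds for r+1, and by induction N(B_n) = 2^{n+1} − 1 for all n ≥ 0.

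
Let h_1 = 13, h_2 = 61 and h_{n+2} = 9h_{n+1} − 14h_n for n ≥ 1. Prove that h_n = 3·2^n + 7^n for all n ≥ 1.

Base cases: h_1 = 13 and 3·2^1 + 7^1 = 13; h_2 = 61 and 3·2^2 + 7^2 = 61.
Assume h_i = 3·2^i + 7^i for all 1 ≤ i ≤ j, where j ≥ 2.
Then h_{j+1} = 9h_j − 14h_{j−1} = 9·(3·2^j + 7^j) − 14·(3·2^{j−1} + 7^{j−1}) = 3·(9·2 − 14)2^{j−1} + (9·7 − 14)7^{j−1} = 12·2^{j−1} + 49·7^{j−1} = 3·2^{j+1} + 7^{j+1}.
So the formula holds for j+1, and by strong induction h_n = 3·2^n + 7^n for all n ≥ 1.

h_n = 3·2^n + 7^n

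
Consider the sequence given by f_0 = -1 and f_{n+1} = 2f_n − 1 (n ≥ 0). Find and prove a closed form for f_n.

Claim: f_n = -2^{n+1} + 1.

Base case: f_0 = -1, and -2^{0+1} + 1 = -2 + 1 = -1.
Assume f_j = -2^{j+1} + 1 for some j ≥ 0.
Then f_{j+1} = 2f_j − 1 = 2·(-2^{j+1} + 1) − 1 = -2^{j+2} + 2 − 1 = -2^{j+2} + 1.
This completes the inductive step, so f_n = -2^{n+1} + 1 for all n ≥ 0.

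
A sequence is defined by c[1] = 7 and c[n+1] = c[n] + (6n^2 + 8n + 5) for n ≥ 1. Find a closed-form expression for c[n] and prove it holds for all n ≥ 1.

Claim: c[n] = 2n^3 + n^2 + 2n + 2.

Base case: c[1] = 7, and 2·1^3 + 1^2 + 2·1 + 2 = 7.
Assume c[j] = 2j^3 + j^2 + 2j + 2.
Then c[j+1] = c[j] + (6j^2 + 8j + 5) = (2j^3 + j^2 + 2j + 2) + (6j^2 + 8j + 5) = 2j^3 + 7j^2 + 10j + 7,
and 2·(j+1)^3 + (j+1)^2 + 2·(j+1) + 2 = 2j^3 + 7j^2 + 10j + 7.
This completes the inductive step, so c[n] = 2n^3 + n^2 + 2n + 2 for all n ≥ 1.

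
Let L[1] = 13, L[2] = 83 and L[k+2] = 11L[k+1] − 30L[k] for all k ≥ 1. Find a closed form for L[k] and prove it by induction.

Claim: L[k] = 3·6^k − 5^k.

Base cases: L[1] = 13 and 3·6^1 − 5^1 = 13; L[2] = 83 and 3·6^2 − 5^2 = 83.
Assume L[j] = 3·6^j − 5^j for all 1 ≤ j ≤ m, where m ≥ 2.
Then L[m+1] = 11L[m] − 30L[m−1] = 11·(3·6^m − 5^m) − 30·(3·6^{m−1} − 5^{m−1}) = 3·(11·6 − 30)6^{m−1} − (11·5 − 30)5^{m−1} = 108·6^{m−1} − 25·5^{m−1} = 3·6^{m+1} − 5^{m+1}.
This completes the inductive step, so L[k] = 3·6^k − 5^k for all k ≥ 1.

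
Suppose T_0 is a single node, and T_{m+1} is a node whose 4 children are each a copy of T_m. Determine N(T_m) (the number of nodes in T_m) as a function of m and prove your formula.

Claim: N(T_m) = (4^{m+1} − 1)/3.

Base case: N(T_0) = 1, and (4^{0+1} − 1)/3 = 1.
Assume N(T_r) = (4^{r+1} − 1)/3.
Then N(T_{r+1}) = 1 + 4N(T_r) = 1 + 4·(4^{r+1} − 1)/3 = 1 + (4^{r+2} − 4)/3 = (3 + 4^{r+2} − 4)/3 = (4^{r+2} − 1)/3.
Hence N(T_m) = (4^{m+1} − 1)/3 for every m ≥ 0, by induction.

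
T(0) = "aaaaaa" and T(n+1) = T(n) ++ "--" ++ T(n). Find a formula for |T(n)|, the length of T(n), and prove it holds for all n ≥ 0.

Claim: |T(n)| = 2^{n+3} − 2.

Base case: |T(0)| = 6, and 2^{0+3} − 2 = 6.
Assume |T(j)| = 2^{j+3} − 2.
Then |T(j+1)| = |T(j)| + 2 + |T(j)| = 2|T(j)| + 2 = 2(2^{j+3} − 2) + 2 = 2^{j+1+3} − 4 + 2 = 2^{j+1+3} − 2.
Hence |T(n)| = 2^{n+3} − 2 for every n ≥ 0, by induction.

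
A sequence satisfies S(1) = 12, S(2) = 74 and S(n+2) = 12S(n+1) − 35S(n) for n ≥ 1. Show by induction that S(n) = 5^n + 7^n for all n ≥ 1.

Base cases: S(1) = 12 and 5^1 + 7^1 = 12; S(2) = 74 and 5^2 + 7^2 = 74.
Assume S(i) = 5^i + 7^i for all 1 ≤ i ≤ j, where j ≥ 2.
Then S(j+1) = 12S(j) − 35S(j−1) = 12·(5^j + 7^j) − 35·(5^{j−1} + 7^{j−1}) = (12·5 − 35)5^{j−1} + (12·7 − 35)7^{j−1} = 25·5^{j−1} + 49·7^{j−1} = 5^{j+1} + 7^{j+1}.
Hence S(n) = 5^n + 7^n for every n ≥ 1, by strong induction.

S(n) = 5^n + 7^n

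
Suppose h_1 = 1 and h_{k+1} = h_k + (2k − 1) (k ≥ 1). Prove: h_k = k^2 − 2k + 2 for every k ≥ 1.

Base case: h_1 = 1, and 1^2 − 2·1 + 2 = 1.
Assume h_j = j^2 − 2j + 2.
Then h_{j+1} = h_j + (2j − 1) = (j^2 − 2j + 2) + (2j − 1) = j^2 + 1,
and (j+1)^2 − 2·(j+1) + 2 = j^2 + 1.
By induction, h_k = k^2 − 2k + 2 for all k ≥ 1.

h_k = k^2 − 2k + 2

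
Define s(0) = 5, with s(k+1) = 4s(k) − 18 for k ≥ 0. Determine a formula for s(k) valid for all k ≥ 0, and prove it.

Claim: s(k) = -4^k + 6.

Base case: s(0) = 5, and -4^0 + 6 = -1 + 6 = 5.
Assume s(j) = -4^j + 6 for some j ≥ 0.
Then s(j+1) = 4s(j) − 18 = 4·(-4^j + 6) − 18 = -4^{j+1} + 24 − 18 = -4^{j+1} + 6.
Hence s(k) = -4^k + 6 for every k ≥ 0, by induction.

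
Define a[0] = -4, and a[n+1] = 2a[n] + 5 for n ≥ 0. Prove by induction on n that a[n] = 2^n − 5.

Base case: a[0] = -4, and 2^0 − 5 = 1 − 5 = -4.
Assume a[k] = 2^k − 5 for some k ≥ 0.
Then a[k+1] = 2a[k] + 5 = 2·(2^k − 5) + 5 = 2^{k+1} − 10 + 5 = 2^{k+1} − 5.
So the formula holds for k+1, and by induction a[n] = 2^n − 5 for all n ≥ 0.

a[n] = 2^n − 5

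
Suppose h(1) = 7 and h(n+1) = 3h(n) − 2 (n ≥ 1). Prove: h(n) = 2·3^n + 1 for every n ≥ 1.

Base case: h(1) = 7, and 2·3^1 + 1 = 6 + 1 = 7.
Assume h(r) = 2·3^r + 1 for some r ≥ 1.
Then h(r+1) = 3h(r) − 2 = 3·(2·3^r + 1) − 2 = 6·3^r + 3 − 2 = 2·3^{r+1} + 1.
This completes the inductive step, so h(n) = 2·3^n + 1 for all n ≥ 1.

h(n) = 2·3^n + 1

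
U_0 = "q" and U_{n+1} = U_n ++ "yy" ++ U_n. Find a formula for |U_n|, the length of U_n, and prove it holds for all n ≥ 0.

Claim: |U_n| = 3·2^n − 2.

Base case: |U_0| = 1, and 3·2^0 − 2 = 1.
Assume |U_k| = 3·2^k − 2.
Then |U_{k+1}| = |U_k| + 2 + |U_k| = 2|U_k| + 2 = 2(3·2^k − 2) + 2 = 3·2^{k+1} − 4 + 2 = 3·2^{k+1} − 2.
By induction, |U_n| = 3·2^n − 2 for all n ≥ 0.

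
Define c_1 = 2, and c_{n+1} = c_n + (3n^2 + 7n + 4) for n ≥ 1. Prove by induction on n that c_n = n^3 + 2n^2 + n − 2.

Base case: c_1 = 2, and 1^3 + 2·1^2 + 1 − 2 = 2.
Assume c_m = m^3 + 2m^2 + m − 2.
Then c_{m+1} = c_m + (3m^2 + 7m + 4) = (m^3 + 2m^2 + m − 2) + (3m^2 + 7m + 4) = m^3 + 5m^2 + 8m + 2,
and (m+1)^3 + 2·(m+1)^2 + (m+1) − 2 = m^3 + 5m^2 + 8m + 2.
This completes the inductive step, so c_n = n^3 + 2n^2 + n − 2 for all n ≥ 1.

c_n = n^3 + 2n^2 + n − 2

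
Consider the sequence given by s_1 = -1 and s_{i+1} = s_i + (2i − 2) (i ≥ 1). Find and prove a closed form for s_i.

Claim: s_i = i^2 − 3i + 1.

Base case: s_1 = -1, and 1^2 − 3·1 + 1 = -1.
Assume s_r = r^2 − 3r + 1.
Then s_{r+1} = s_r + (2r − 2) = (r^2 − 3r + 1) + (2r − 2) = r^2 − r − 1,
and (r+1)^2 − 3·(r+1) + 1 = r^2 − r − 1.
Hence s_i = i^2 − 3i + 1 for every i ≥ 1, by induction.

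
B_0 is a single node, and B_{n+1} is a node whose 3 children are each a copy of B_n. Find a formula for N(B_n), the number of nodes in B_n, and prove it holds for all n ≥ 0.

Claim: N(B_n) = (3^{n+1} − 1)/2.

Base case: N(B_0) = 1, and (3^{0+1} − 1)/2 = 1.
Assume N(B_r) = (3^{r+1} − 1)/2.
Then N(B_{r+1}) = 1 + 3N(B_r) = 1 + 3·(3^{r+1} − 1)/2 = 1 + (3^{r+2} − 3)/2 = (2 + 3^{r+2} − 3)/2 = (3^{r+2} − 1)/2.
By induction, N(B_n) = (3^{n+1} − 1)/2 for all n ≥ 0.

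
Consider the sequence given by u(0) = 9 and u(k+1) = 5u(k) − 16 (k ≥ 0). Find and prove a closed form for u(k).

Claim: u(k) = 5^{k+1} + 4.

Base case: u(0) = 9, and 5^{0+1} + 4 = 5 + 4 = 9.
Assume u(m) = 5^{m+1} + 4 for some m ≥ 0.
Then u(m+1) = 5u(m) − 16 = 5·(5^{m+1} + 4) − 16 = 5^{m+2} + 20 − 16 = 5^{m+2} + 4.
So the formula holds for m+1, and by induction u(k) = 5^{k+1} + 4 for all k ≥ 0.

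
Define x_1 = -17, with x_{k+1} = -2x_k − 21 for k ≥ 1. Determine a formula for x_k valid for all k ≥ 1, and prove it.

Claim: x_k = 5·(-2)^k − 7.

Base case: x_1 = -17, and 5·(-2)^1 − 7 = -10 − 7 = -17.
Assume x_j = 5·(-2)^j − 7 for some j ≥ 1.
Then x_{j+1} = -2x_j − 21 = -2·(5·(-2)^j − 7) − 21 = -10·(-2)^j + 14 − 21 = 5·(-2)^{j+1} − 7.
Hence x_k = 5·(-2)^k − 7 for every k ≥ 1, by induction.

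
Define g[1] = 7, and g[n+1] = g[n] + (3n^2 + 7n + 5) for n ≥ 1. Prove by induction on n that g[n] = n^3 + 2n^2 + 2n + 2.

Base case: g[1] = 7, and 1^3 + 2·1^2 + 2·1 + 2 = 7.
Assume g[r] = r^3 + 2r^2 + 2r + 2.
Then g[r+1] = g[r] + (3r^2 + 7r + 5) = (r^3 + 2r^2 + 2r + 2) + (3r^2 + 7r + 5) = r^3 + 5r^2 + 9r + 7,
and (r+1)^3 + 2·(r+1)^2 + 2·(r+1) + 2 = r^3 + 5r^2 + 9r + 7.
This completes the inductive step, so g[n] = n^3 + 2n^2 + 2n + 2 for all n ≥ 1.

g[n] = n^3 + 2n^2 + 2n + 2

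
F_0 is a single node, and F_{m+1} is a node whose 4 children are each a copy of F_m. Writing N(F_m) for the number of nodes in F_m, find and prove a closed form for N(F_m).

Claim: N(F_m) = (4^{m+1} − 1)/3.

Base case: N(F_0) = 1, and (4^{0+1} − 1)/3 = 1.
Assume N(F_k) = (4^{k+1} − 1)/3.
Then N(F_{k+1}) = 1 + 4N(F_k) = 1 + 4·(4^{k+1} − 1)/3 = 1 + (4^{k+2} − 4)/3 = (3 + 4^{k+2} − 4)/3 = (4^{k+2} − 1)/3.
This completes the inductive step, so N(F_m) = (4^{m+1} − 1)/3 for all m ≥ 0.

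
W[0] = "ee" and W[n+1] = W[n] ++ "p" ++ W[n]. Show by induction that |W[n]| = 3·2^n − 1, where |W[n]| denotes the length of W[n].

Base case: |W[0]| = 2, and 3·2^0 − 1 = 2.
Assume |W[r]| = 3·2^r − 1.
Then |W[r+1]| = |W[r]| + 1 + |W[r]| = 2|W[r]| + 1 = 2(3·2^r − 1) + 1 = 3·2^{r+1} − 2 + 1 = 3·2^{r+1} − 1.
So the formula holds for r+1, and by induction |W[n]| = 3·2^n − 1 for all n ≥ 0.

|W[n]| = 3·2^n − 1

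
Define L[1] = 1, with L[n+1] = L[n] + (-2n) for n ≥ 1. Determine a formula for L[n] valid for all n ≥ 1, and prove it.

Claim: L[n] = -n^2 + n + 1.

Base case: L[1] = 1, and -1^2 + 1 + 1 = 1.
Assume L[r] = -r^2 + r + 1.
Then L[r+1] = L[r] + (-2r) = (-r^2 + r + 1) + (-2r) = -r^2 − r + 1,
and -(r+1)^2 + (r+1) + 1 = -r^2 − r + 1.
This completes the inductive step, so L[n] = -n^2 + n + 1 for all n ≥ 1.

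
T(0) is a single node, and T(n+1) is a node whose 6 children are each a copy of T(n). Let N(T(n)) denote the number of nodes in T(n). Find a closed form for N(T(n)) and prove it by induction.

Claim: N(T(n)) = (6^{n+1} − 1)/5.

Base case: N(T(0)) = 1, and (6^{0+1} − 1)/5 = 1.
Assume N(T(r)) = (6^{r+1} − 1)/5.
Then N(T(r+1)) = 1 + 6N(T(r)) = 1 + 6·(6^{r+1} − 1)/5 = 1 + (6^{r+2} − 6)/5 = (5 + 6^{r+2} − 6)/5 = (6^{r+2} − 1)/5.
This completes the inductive step, so N(T(n)) = (6^{n+1} − 1)/5 for all n ≥ 0.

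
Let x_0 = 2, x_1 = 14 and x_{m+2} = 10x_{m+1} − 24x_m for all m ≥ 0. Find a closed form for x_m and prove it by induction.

Claim: x_m = 3·6^m − 4^m.

Base cases: x_0 = 2 and 3·6^0 − 4^0 = 2; x_1 = 14 and 3·6^1 − 4^1 = 14.
Assume x_j = 3·6^j − 4^j for all 0 ≤ j ≤ r, where r ≥ 1.
Then x_{r+1} = 10x_r − 24x_{r−1} = 10·(3·6^r − 4^r) − 24·(3·6^{r−1} − 4^{r−1}) = 3·(10·6 − 24)6^{r−1} − (10·4 − 24)4^{r−1} = 108·6^{r−1} − 16·4^{r−1} = 3·6^{r+1} − 4^{r+1}.
This completes the inductive step, so x_m = 3·6^m − 4^m for all m ≥ 0.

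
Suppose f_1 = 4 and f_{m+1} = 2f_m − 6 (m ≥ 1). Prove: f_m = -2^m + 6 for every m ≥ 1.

Base case: f_1 = 4, and -2^1 + 6 = -2 + 6 = 4.
Assume f_j = -2^j + 6 for some j ≥ 1.
Then f_{j+1} = 2f_j − 6 = 2·(-2^j + 6) − 6 = -2^{j+1} + 12 − 6 = -2^{j+1} + 6.
By induction, f_m = -2^m + 6 for all m ≥ 1.

f_m = -2^m + 6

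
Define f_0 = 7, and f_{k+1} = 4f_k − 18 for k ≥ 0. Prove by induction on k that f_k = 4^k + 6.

Base case: f_0 = 7, and 4^0 + 6 = 1 + 6 = 7.
Assume f_m = 4^m + 6 for some m ≥ 0.
Then f_{m+1} = 4f_m − 18 = 4·(4^m + 6) − 18 = 4^{m+1} + 24 − 18 = 4^{m+1} + 6.
Hence f_k = 4^k + 6 for every k ≥ 0, by induction.

f_k = 4^k + 6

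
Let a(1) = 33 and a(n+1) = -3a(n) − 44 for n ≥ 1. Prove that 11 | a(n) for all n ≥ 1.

Base case: a(1) = 33 = 11·3, so 11 | a(1).
Assume 11 | a(m), so a(m) = 11t for some integer t.
Then a(m+1) = -3a(m) − 44 = -3·(11t) − 44 = 11(-3t − 4), so 11 | a(m+1).
This completes the inductive step, so 11 | a(n) for all n ≥ 1.

11 | a(n)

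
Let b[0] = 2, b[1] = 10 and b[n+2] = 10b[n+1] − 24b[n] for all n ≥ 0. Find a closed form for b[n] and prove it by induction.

Claim: b[n] = 4^n + 6^n.

Base cases: b[0] = 2 and 4^0 + 6^0 = 2; b[1] = 10 and 4^1 + 6^1 = 10.
Assume b[j] = 4^j + 6^j for all 0 ≤ j ≤ k, where k ≥ 1.
Then b[k+1] = 10b[k] − 24b[k−1] = 10·(4^k + 6^k) − 24·(4^{k−1} + 6^{k−1}) = (10·4 − 24)4^{k−1} + (10·6 − 24)6^{k−1} = 16·4^{k−1} + 36·6^{k−1} = 4^{k+1} + 6^{k+1}.
Hence b[n] = 4^n + 6^n for every n ≥ 0, by strong induction.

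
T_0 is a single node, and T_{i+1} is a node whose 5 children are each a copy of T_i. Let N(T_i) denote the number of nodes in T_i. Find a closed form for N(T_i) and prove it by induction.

Claim: N(T_i) = (5^{i+1} − 1)/4.

Base case: N(T_0) = 1, and (5^{0+1} − 1)/4 = 1.
Assume N(T_r) = (5^{r+1} − 1)/4.
Then N(T_{r+1}) = 1 + 5N(T_r) = 1 + 5·(5^{r+1} − 1)/4 = 1 + (5^{r+2} − 5)/4 = (4 + 5^{r+2} − 5)/4 = (5^{r+2} − 1)/4.
Hence N(T_i) = (5^{i+1} − 1)/4 for every i ≥ 0, by induction.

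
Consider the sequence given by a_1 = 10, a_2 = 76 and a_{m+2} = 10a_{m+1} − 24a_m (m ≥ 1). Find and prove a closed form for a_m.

Claim: a_m = 3·6^m − 2·4^m.

Base cases: a_1 = 10 and 3·6^1 − 2·4^1 = 10; a_2 = 76 and 3·6^2 − 2·4^2 = 76.
Assume a_j = 3·6^j − 2·4^j for all 1 ≤ j ≤ r, where r ≥ 2.
Then a_{r+1} = 10a_r − 24a_{r−1} = 10·(3·6^r − 2·4^r) − 24·(3·6^{r−1} − 2·4^{r−1}) = 3·(10·6 − 24)6^{r−1} − 2·(10·4 − 24)4^{r−1} = 108·6^{r−1} − 32·4^{r−1} = 3·6^{r+1} − 2·4^{r+1}.
By strong induction, a_m = 3·6^m − 2·4^m for all m ≥ 1.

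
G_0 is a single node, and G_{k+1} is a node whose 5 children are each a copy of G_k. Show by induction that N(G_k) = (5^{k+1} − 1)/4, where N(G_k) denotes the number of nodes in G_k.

Base case: N(G_0) = 1, and (5^{0+1} − 1)/4 = 1.
Assume N(G_r) = (5^{r+1} − 1)/4.
Then N(G_{r+1}) = 1 + 5N(G_r) = 1 + 5·(5^{r+1} − 1)/4 = 1 + (5^{r+2} − 5)/4 = (4 + 5^{r+2} − 5)/4 = (5^{r+2} − 1)/4.
By induction, N(G_k) = (5^{k+1} − 1)/4 for all k ≥ 0.

N(G_k) = (5^{k+1} − 1)/4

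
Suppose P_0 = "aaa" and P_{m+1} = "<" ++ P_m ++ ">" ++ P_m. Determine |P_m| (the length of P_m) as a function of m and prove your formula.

Claim: |P_m| = 5·2^m − 2.

Base case: |P_0| = 3, and 5·2^0 − 2 = 3.
Assume |P_r| = 5·2^r − 2.
Then |P_{r+1}| = 1 + |P_r| + 1 + |P_r| = 2|P_r| + 2 = 2(5·2^r − 2) + 2 = 5·2^{r+1} − 4 + 2 = 5·2^{r+1} − 2.
By induction, |P_m| = 5·2^m − 2 for all m ≥ 0.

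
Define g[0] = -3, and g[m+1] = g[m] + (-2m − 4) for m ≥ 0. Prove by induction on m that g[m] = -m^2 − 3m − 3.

Base case: g[0] = -3, and -0^2 − 3·0 − 3 = -3.
Assume g[r] = -r^2 − 3r − 3.
Then g[r+1] = g[r] + (-2r − 4) = (-r^2 − 3r − 3) + (-2r − 4) = -r^2 − 5r − 7,
and -(r+1)^2 − 3·(r+1) − 3 = -r^2 − 5r − 7.
By induction, g[m] = -m^2 − 3m − 3 for all m ≥ 0.

g[m] = -m^2 − 3m − 3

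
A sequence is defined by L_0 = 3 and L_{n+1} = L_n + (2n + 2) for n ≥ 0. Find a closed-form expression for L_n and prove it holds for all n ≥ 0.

Claim: L_n = n^2 + n + 3.

Base case: L_0 = 3, and 0^2 + 0 + 3 = 3.
Assume L_m = m^2 + m + 3.
Then L_{m+1} = L_m + (2m + 2) = (m^2 + m + 3) + (2m + 2) = m^2 + 3m + 5,
and (m+1)^2 + (m+1) + 3 = m^2 + 3m + 5.
By induction, L_n = n^2 + n + 3 for all n ≥ 0.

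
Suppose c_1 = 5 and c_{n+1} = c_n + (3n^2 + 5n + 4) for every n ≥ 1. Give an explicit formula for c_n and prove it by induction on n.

Claim: c_n = n^3 + n^2 + 2n + 1.

Base case: c_1 = 5, and 1^3 + 1^2 + 2·1 + 1 = 5.
Assume c_r = r^3 + r^2 + 2r + 1.
Then c_{r+1} = c_r + (3r^2 + 5r + 4) = (r^3 + r^2 + 2r + 1) + (3r^2 + 5r + 4) = r^3 + 4r^2 + 7r + 5,
and (r+1)^3 + (r+1)^2 + 2·(r+1) + 1 = r^3 + 4r^2 + 7r + 5.
Hence c_n = n^3 + n^2 + 2n + 1 for every n ≥ 1, by induction.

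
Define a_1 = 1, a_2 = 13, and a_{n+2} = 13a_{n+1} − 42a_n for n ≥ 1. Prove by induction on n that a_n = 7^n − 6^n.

Base cases: a_1 = 1 and 7^1 − 6^1 = 1; a_2 = 13 and 7^2 − 6^2 = 13.
Assume a_i = 7^i − 6^i for all 1 ≤ i ≤ j, where j ≥ 2.
Then a_{j+1} = 13a_j − 42a_{j−1} = 13·(7^j − 6^j) − 42·(7^{j−1} − 6^{j−1}) = (13·7 − 42)7^{j−1} − (13·6 − 42)6^{j−1} = 49·7^{j−1} − 36·6^{j−1} = 7^{j+1} − 6^{j+1}.
So the formula holds for j+1, and by strong induction a_n = 7^n − 6^n for all n ≥ 1.

a_n = 7^n − 6^n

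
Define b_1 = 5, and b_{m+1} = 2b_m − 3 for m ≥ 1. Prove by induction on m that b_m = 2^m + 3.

Base case: b_1 = 5, and 2^1 + 3 = 2 + 3 = 5.
Assume b_k = 2^k + 3 for some k ≥ 1.
Then b_{k+1} = 2b_k − 3 = 2·(2^k + 3) − 3 = 2^{k+1} + 6 − 3 = 2^{k+1} + 3.
By induction, b_m = 2^m + 3 for all m ≥ 1.

b_m = 2^m + 3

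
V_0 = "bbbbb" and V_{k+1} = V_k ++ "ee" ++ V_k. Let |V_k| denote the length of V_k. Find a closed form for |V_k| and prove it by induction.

Claim: |V_k| = 7·2^k − 2.

Base case: |V_0| = 5, and 7·2^0 − 2 = 5.
Assume |V_r| = 7·2^r − 2.
Then |V_{r+1}| = |V_r| + 2 + |V_r| = 2|V_r| + 2 = 2(7·2^r − 2) + 2 = 7·2^{r+1} − 4 + 2 = 7·2^{r+1} − 2.
By induction, |V_k| = 7·2^k − 2 for all k ≥ 0.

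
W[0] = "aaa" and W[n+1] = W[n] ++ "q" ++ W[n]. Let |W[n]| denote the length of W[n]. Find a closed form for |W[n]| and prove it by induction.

Claim: |W[n]| = 2^{n+2} − 1.

Base case: |W[0]| = 3, and 2^{0+2} − 1 = 3.
Assume |W[m]| = 2^{m+2} − 1.
Then |W[m+1]| = |W[m]| + 1 + |W[m]| = 2|W[m]| + 1 = 2(2^{m+2} − 1) + 1 = 2^{m+3} − 2 + 1 = 2^{m+3} − 1.
By induction, |W[n]| = 2^{n+2} − 1 for all n ≥ 0.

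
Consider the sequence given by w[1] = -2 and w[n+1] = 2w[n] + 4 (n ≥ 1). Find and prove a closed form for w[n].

Claim: w[n] = 2^n − 4.

Base case: w[1] = -2, and 2^1 − 4 = 2 − 4 = -2.
Assume w[k] = 2^k − 4 for some k ≥ 1.
Then w[k+1] = 2w[k] + 4 = 2·(2^k − 4) + 4 = 2^{k+1} − 8 + 4 = 2^{k+1} − 4.
Hence w[n] = 2^n − 4 for every n ≥ 1, by induction.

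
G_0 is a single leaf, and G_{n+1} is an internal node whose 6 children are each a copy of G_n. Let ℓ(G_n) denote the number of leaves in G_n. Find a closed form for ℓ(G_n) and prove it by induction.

Claim: ℓ(G_n) = 6^n.

Base case: ℓ(G_0) = 1, and 6^0 = 1.
Assume ℓ(G_m) = 6^m.
Then ℓ(G_{m+1}) = 6·ℓ(G_m) = 6·6^m = 6^{m+1}.
This completes the inductive step, so ℓ(G_n) = 6^n for all n ≥ 0.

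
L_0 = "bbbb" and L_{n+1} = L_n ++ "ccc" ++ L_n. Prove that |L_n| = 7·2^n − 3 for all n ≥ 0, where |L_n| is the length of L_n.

Base case: |L_0| = 4, and 7·2^0 − 3 = 4.
Assume |L_j| = 7·2^j − 3.
Then |L_{j+1}| = |L_j| + 3 + |L_j| = 2|L_j| + 3 = 2(7·2^j − 3) + 3 = 7·2^{j+1} − 6 + 3 = 7·2^{j+1} − 3.
This completes the inductive step, so |L_n| = 7·2^n − 3 for all n ≥ 0.

|L_n| = 7·2^n − 3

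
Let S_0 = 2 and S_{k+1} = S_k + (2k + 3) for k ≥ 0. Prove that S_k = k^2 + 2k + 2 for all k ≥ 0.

Base case: S_0 = 2, and 0^2 + 2·0 + 2 = 2.
Assume S_r = r^2 + 2r + 2.
Then S_{r+1} = S_r + (2r + 3) = (r^2 + 2r + 2) + (2r + 3) = r^2 + 4r + 5,
and (r+1)^2 + 2·(r+1) + 2 = r^2 + 4r + 5.
Hence S_k = k^2 + 2k + 2 for every k ≥ 0, by induction.

S_k = k^2 + 2k + 2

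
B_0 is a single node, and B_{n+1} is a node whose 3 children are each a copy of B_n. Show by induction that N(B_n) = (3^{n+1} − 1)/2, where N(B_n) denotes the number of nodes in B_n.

Base case: N(B_0) = 1, and (3^{0+1} − 1)/2 = 1.
Assume N(B_j) = (3^{j+1} − 1)/2.
Then N(B_{j+1}) = 1 + 3N(B_j) = 1 + 3·(3^{j+1} − 1)/2 = 1 + (3^{j+2} − 3)/2 = (2 + 3^{j+2} − 3)/2 = (3^{j+2} − 1)/2.
This completes the inductive step, so N(B_n) = (3^{n+1} − 1)/2 for all n ≥ 0.

N(B_n) = (3^{n+1} − 1)/2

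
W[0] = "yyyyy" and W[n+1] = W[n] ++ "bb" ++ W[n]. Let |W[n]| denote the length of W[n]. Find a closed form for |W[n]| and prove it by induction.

Claim: |W[n]| = 7·2^n − 2.

Base case: |W[0]| = 5, and 7·2^0 − 2 = 5.
Assume |W[j]| = 7·2^j − 2.
Then |W[j+1]| = |W[j]| + 2 + |W[j]| = 2|W[j]| + 2 = 2(7·2^j − 2) + 2 = 7·2^{j+1} − 4 + 2 = 7·2^{j+1} − 2.
This completes the inductive step, so |W[n]| = 7·2^n − 2 for all n ≥ 0.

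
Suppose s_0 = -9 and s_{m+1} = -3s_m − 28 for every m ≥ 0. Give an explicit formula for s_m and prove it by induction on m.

Claim: s_m = -2·(-3)^m − 7.

Base case: s_0 = -9, and -2·(-3)^0 − 7 = -2 − 7 = -9.
Assume s_k = -2·(-3)^k − 7 for some k ≥ 0.
Then s_{k+1} = -3s_k − 28 = -3·(-2·(-3)^k − 7) − 28 = 6·(-3)^k + 21 − 28 = -2·(-3)^{k+1} − 7.
Hence s_m = -2·(-3)^m − 7 for every m ≥ 0, by induction.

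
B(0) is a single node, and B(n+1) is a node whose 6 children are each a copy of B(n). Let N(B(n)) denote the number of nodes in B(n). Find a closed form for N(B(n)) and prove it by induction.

Claim: N(B(n)) = (6^{n+1} − 1)/5.

Base case: N(B(0)) = 1, and (6^{0+1} − 1)/5 = 1.
Assume N(B(j)) = (6^{j+1} − 1)/5.
Then N(B(j+1)) = 1 + 6N(B(j)) = 1 + 6·(6^{j+1} − 1)/5 = 1 + (6^{j+2} − 6)/5 = (5 + 6^{j+2} − 6)/5 = (6^{j+2} − 1)/5.
This completes the inductive step, so N(B(n)) = (6^{n+1} − 1)/5 for all n ≥ 0.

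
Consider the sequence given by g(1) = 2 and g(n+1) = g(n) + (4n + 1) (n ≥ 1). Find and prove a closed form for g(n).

Claim: g(n) = 2n^2 − n + 1.

Base case: g(1) = 2, and 2·1^2 − 1 + 1 = 2.
Assume g(r) = 2r^2 − r + 1.
Then g(r+1) = g(r) + (4r + 1) = (2r^2 − r + 1) + (4r + 1) = 2r^2 + 3r + 2,
and 2·(r+1)^2 − (r+1) + 1 = 2r^2 + 3r + 2.
By induction, g(n) = 2n^2 − n + 1 for all n ≥ 1.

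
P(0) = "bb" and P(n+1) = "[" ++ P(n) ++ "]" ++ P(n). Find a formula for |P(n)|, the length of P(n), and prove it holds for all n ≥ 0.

Claim: |P(n)| = 2^{n+2} − 2.

Base case: |P(0)| = 2, and 2^{0+2} − 2 = 2.
Assume |P(m)| = 2^{m+2} − 2.
Then |P(m+1)| = 1 + |P(m)| + 1 + |P(m)| = 2|P(m)| + 2 = 2(2^{m+2} − 2) + 2 = 2^{m+3} − 4 + 2 = 2^{m+3} − 2.
Hence |P(n)| = 2^{n+2} − 2 for every n ≥ 0, by induction.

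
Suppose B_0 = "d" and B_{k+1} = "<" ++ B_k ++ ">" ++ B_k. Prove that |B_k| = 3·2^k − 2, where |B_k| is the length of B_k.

Base case: |B_0| = 1, and 3·2^0 − 2 = 1.
Assume |B_j| = 3·2^j − 2.
Then |B_{j+1}| = 1 + |B_j| + 1 + |B_j| = 2|B_j| + 2 = 2(3·2^j − 2) + 2 = 3·2^{j+1} − 4 + 2 = 3·2^{j+1} − 2.
So the formula holds for j+1, and by induction |B_k| = 3·2^k − 2 for all k ≥ 0.

|B_k| = 3·2^k − 2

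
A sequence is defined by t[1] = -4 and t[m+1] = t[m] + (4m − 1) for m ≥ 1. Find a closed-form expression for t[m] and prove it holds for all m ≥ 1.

Claim: t[m] = 2m^2 − 3m − 3.

Base case: t[1] = -4, and 2·1^2 − 3·1 − 3 = -4.
Assume t[r] = 2r^2 − 3r − 3.
Then t[r+1] = t[r] + (4r − 1) = (2r^2 − 3r − 3) + (4r − 1) = 2r^2 + r − 4,
and 2·(r+1)^2 − 3·(r+1) − 3 = 2r^2 + r − 4.
Hence t[m] = 2m^2 − 3m − 3 for every m ≥ 1, by induction.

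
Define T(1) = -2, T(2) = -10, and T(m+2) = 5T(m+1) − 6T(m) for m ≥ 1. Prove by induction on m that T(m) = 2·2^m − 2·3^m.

Base cases: T(1) = -2 and 2·2^1 − 2·3^1 = -2; T(2) = -10 and 2·2^2 − 2·3^2 = -10.
Assume T(i) = 2·2^i − 2·3^i for all 1 ≤ i ≤ j, where j ≥ 2.
Then T(j+1) = 5T(j) − 6T(j−1) = 5·(2·2^j − 2·3^j) − 6·(2·2^{j−1} − 2·3^{j−1}) = 2·(5·2 − 6)2^{j−1} − 2·(5·3 − 6)3^{j−1} = 8·2^{j−1} − 18·3^{j−1} = 2·2^{j+1} − 2·3^{j+1}.
So the formula holds for j+1, and by strong induction T(m) = 2·2^m − 2·3^m for all m ≥ 1.

T(m) = 2·2^m − 2·3^m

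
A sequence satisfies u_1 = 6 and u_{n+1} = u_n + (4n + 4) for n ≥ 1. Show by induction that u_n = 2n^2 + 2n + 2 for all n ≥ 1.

Base case: u_1 = 6, and 2·1^2 + 2·1 + 2 = 6.
Assume u_m = 2m^2 + 2m + 2.
Then u_{m+1} = u_m + (4m + 4) = (2m^2 + 2m + 2) + (4m + 4) = 2m^2 + 6m + 6,
and 2·(m+1)^2 + 2·(m+1) + 2 = 2m^2 + 6m + 6.
By induction, u_n = 2n^2 + 2n + 2 for all n ≥ 1.

u_n = 2n^2 + 2n + 2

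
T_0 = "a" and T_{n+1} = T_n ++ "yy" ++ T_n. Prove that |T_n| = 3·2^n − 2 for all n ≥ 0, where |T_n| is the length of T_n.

Base case: |T_0| = 1, and 3·2^0 − 2 = 1.
Assume |T_r| = 3·2^r − 2.
Then |T_{r+1}| = |T_r| + 2 + |T_r| = 2|T_r| + 2 = 2(3·2^r − 2) + 2 = 3·2^{r+1} − 4 + 2 = 3·2^{r+1} − 2.
This completes the inductive step, so |T_n| = 3·2^n − 2 for all n ≥ 0.

|T_n| = 3·2^n − 2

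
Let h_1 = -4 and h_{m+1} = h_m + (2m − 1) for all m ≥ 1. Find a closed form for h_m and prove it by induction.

Claim: h_m = m^2 − 2m − 3.

Base case: h_1 = -4, and 1^2 − 2·1 − 3 = -4.
Assume h_k = k^2 − 2k − 3.
Then h_{k+1} = h_k + (2k − 1) = (k^2 − 2k − 3) + (2k − 1) = k^2 − 4,
and (k+1)^2 − 2·(k+1) − 3 = k^2 − 4.
By induction, h_m = m^2 − 2m − 3 for all m ≥ 1.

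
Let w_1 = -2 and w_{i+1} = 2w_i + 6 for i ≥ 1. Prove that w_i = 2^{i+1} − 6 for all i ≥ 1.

Base case: w_1 = -2, and 2^{1+1} − 6 = 4 − 6 = -2.
Assume w_m = 2^{m+1} − 6 for some m ≥ 1.
Then w_{m+1} = 2w_m + 6 = 2·(2^{m+1} − 6) + 6 = 2^{m+2} − 12 + 6 = 2^{m+2} − 6.
This completes the inductive step, so w_i = 2^{i+1} − 6 for all i ≥ 1.

w_i = 2^{i+1} − 6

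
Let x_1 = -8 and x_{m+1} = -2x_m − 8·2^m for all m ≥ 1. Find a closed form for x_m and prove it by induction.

Claim: x_m = 2·(-2)^m − 2·2^m.

Base case: x_1 = -8, and 2·(-2)^1 − 2·2^1 = -4 − 4 = -8.
Assume x_r = 2·(-2)^r − 2·2^r for some r ≥ 1.
Then x_{r+1} = -2x_r − 8·2^r = -2·(2·(-2)^r − 2·2^r) − 8·2^r = 2·(-2)^{r+1} + 4·2^r − 8·2^r = 2·(-2)^{r+1} − 4·2^r = 2·(-2)^{r+1} − 2·2^{r+1}.
Hence x_m = 2·(-2)^m − 2·2^m for every m ≥ 1, by induction.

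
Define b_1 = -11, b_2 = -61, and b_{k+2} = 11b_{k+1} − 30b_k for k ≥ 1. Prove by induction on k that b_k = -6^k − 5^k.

Base cases: b_1 = -11 and -6^1 − 5^1 = -11; b_2 = -61 and -6^2 − 5^2 = -61.
Assume b_i = -6^i − 5^i for all 1 ≤ i ≤ j, where j ≥ 2.
Then b_{j+1} = 11b_j − 30b_{j−1} = 11·(-6^j − 5^j) − 30·(-6^{j−1} − 5^{j−1}) = -(11·6 − 30)6^{j−1} − (11·5 − 30)5^{j−1} = -36·6^{j−1} − 25·5^{j−1} = -6^{j+1} − 5^{j+1}.
This completes the inductive step, so b_k = -6^k − 5^k for all k ≥ 1.

b_k = -6^k − 5^k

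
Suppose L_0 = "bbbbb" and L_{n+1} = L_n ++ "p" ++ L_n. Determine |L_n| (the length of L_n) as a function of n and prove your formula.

Claim: |L_n| = 6·2^n − 1.

Base case: |L_0| = 5, and 6·2^0 − 1 = 5.
Assume |L_r| = 6·2^r − 1.
Then |L_{r+1}| = |L_r| + 1 + |L_r| = 2|L_r| + 1 = 2(6·2^r − 1) + 1 = 6·2^{r+1} − 2 + 1 = 6·2^{r+1} − 1.
By induction, |L_n| = 6·2^n − 1 for all n ≥ 0.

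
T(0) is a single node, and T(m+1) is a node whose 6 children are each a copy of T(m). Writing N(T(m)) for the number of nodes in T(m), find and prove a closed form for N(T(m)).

Claim: N(T(m)) = (6^{m+1} − 1)/5.

Base case: N(T(0)) = 1, and (6^{0+1} − 1)/5 = 1.
Assume N(T(j)) = (6^{j+1} − 1)/5.
Then N(T(j+1)) = 1 + 6N(T(j)) = 1 + 6·(6^{j+1} − 1)/5 = 1 + (6^{j+2} − 6)/5 = (5 + 6^{j+2} − 6)/5 = (6^{j+2} − 1)/5.
By induction, N(T(m)) = (6^{m+1} − 1)/5 for all m ≥ 0.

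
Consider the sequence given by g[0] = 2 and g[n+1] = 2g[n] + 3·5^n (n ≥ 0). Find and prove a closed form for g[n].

Claim: g[n] = 2^n + 5^n.

Base case: g[0] = 2, and 2^0 + 5^0 = 1 + 1 = 2.
Assume g[k] = 2^k + 5^k for some k ≥ 0.
Then g[k+1] = 2g[k] + 3·5^k = 2·(2^k + 5^k) + 3·5^k = 2^{k+1} + 2·5^k + 3·5^k = 2^{k+1} + 5·5^k = 2^{k+1} + 5^{k+1}.
Hence g[n] = 2^n + 5^n for every n ≥ 0, by induction.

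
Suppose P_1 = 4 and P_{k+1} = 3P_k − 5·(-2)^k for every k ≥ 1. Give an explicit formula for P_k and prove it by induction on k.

Claim: P_k = 2·3^k + (-2)^k.

Base case: P_1 = 4, and 2·3^1 + (-2)^1 = 6 − 2 = 4.
Assume P_j = 2·3^j + (-2)^j for some j ≥ 1.
Then P_{j+1} = 3P_j − 5·(-2)^j = 3·(2·3^j + (-2)^j) − 5·(-2)^j = 2·3^{j+1} + 3·(-2)^j − 5·(-2)^j = 2·3^{j+1} − 2·(-2)^j = 2·3^{j+1} + (-2)^{j+1}.
So the formula holds for j+1, and by induction P_k = 2·3^k + (-2)^k for all k ≥ 1.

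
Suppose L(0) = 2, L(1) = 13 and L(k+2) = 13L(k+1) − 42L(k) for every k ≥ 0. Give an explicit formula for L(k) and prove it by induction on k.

Claim: L(k) = 6^k + 7^k.

Base cases: L(0) = 2 and 6^0 + 7^0 = 2; L(1) = 13 and 6^1 + 7^1 = 13.
Assume L(i) = 6^i + 7^i for all 0 ≤ i ≤ j, where j ≥ 1.
Then L(j+1) = 13L(j) − 42L(j−1) = 13·(6^j + 7^j) − 42·(6^{j−1} + 7^{j−1}) = (13·6 − 42)6^{j−1} + (13·7 − 42)7^{j−1} = 36·6^{j−1} + 49·7^{j−1} = 6^{j+1} + 7^{j+1}.
Hence L(k) = 6^k + 7^k for every k ≥ 0, by strong induction.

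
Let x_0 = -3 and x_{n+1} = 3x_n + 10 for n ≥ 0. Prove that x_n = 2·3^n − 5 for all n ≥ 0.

Base case: x_0 = -3, and 2·3^0 − 5 = 2 − 5 = -3.
Assume x_m = 2·3^m − 5 for some m ≥ 0.
Then x_{m+1} = 3x_m + 10 = 3·(2·3^m − 5) + 10 = 6·3^m − 15 + 10 = 2·3^{m+1} − 5.
By induction, x_n = 2·3^n − 5 for all n ≥ 0.

x_n = 2·3^n − 5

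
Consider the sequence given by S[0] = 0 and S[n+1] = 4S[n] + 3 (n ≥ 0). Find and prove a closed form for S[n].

Claim: S[n] = 4^n − 1.

Base case: S[0] = 0, and 4^0 − 1 = 1 − 1 = 0.
Assume S[k] = 4^k − 1 for some k ≥ 0.
Then S[k+1] = 4S[k] + 3 = 4·(4^k − 1) + 3 = 4^{k+1} − 4 + 3 = 4^{k+1} − 1.
So the formula holds for k+1, and by induction S[n] = 4^n − 1 for all n ≥ 0.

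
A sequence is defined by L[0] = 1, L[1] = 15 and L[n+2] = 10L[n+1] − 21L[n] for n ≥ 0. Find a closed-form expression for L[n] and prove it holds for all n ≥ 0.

Claim: L[n] = 3·7^n − 2·3^n.

Base cases: L[0] = 1 and 3·7^0 − 2·3^0 = 1; L[1] = 15 and 3·7^1 − 2·3^1 = 15.
Assume L[j] = 3·7^j − 2·3^j for all 0 ≤ j ≤ r, where r ≥ 1.
Then L[r+1] = 10L[r] − 21L[r−1] = 10·(3·7^r − 2·3^r) − 21·(3·7^{r−1} − 2·3^{r−1}) = 3·(10·7 − 21)7^{r−1} − 2·(10·3 − 21)3^{r−1} = 147·7^{r−1} − 18·3^{r−1} = 3·7^{r+1} − 2·3^{r+1}.
So the formula holds for r+1, and by strong induction L[n] = 3·7^n − 2·3^n for all n ≥ 0.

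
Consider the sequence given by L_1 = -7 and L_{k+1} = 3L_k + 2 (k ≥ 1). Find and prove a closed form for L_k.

Claim: L_k = -2·3^k − 1.

Base case: L_1 = -7, and -2·3^1 − 1 = -6 − 1 = -7.
Assume L_m = -2·3^m − 1 for some m ≥ 1.
Then L_{m+1} = 3L_m + 2 = 3·(-2·3^m − 1) + 2 = -6·3^m − 3 + 2 = -2·3^{m+1} − 1.
This completes the inductive step, so L_k = -2·3^k − 1 for all k ≥ 1.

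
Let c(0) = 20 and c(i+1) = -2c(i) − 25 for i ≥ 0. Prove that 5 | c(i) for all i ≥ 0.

Base case: c(0) = 20 = 5·4, so 5 | c(0).
Assume 5 | c(m), so c(m) = 5t for some integer t.
Then c(m+1) = -2c(m) − 25 = -2·(5t) − 25 = 5(-2t − 5), so 5 | c(m+1).
This completes the inductive step, so 5 | c(i) for all i ≥ 0.

5 | c(i)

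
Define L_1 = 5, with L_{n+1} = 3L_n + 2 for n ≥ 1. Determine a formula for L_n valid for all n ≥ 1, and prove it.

Claim: L_n = 2·3^n − 1.

Base case: L_1 = 5, and 2·3^1 − 1 = 6 − 1 = 5.
Assume L_j = 2·3^j − 1 for some j ≥ 1.
Then L_{j+1} = 3L_j + 2 = 3·(2·3^j − 1) + 2 = 6·3^j − 3 + 2 = 2·3^{j+1} − 1.
This completes the inductive step, so L_n = 2·3^n − 1 for all n ≥ 1.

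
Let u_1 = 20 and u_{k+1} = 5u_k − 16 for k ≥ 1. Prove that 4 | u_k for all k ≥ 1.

Base case: u_1 = 20 = 4·5, so 4 | u_1.
Assume 4 | u_r, so u_r = 4t for some integer t.
Then u_{r+1} = 5u_r − 16 = 5·(4t) − 16 = 4(5t − 4), so 4 | u_{r+1}.
This completes the inductive step, so 4 | u_k for all k ≥ 1.

4 | u_k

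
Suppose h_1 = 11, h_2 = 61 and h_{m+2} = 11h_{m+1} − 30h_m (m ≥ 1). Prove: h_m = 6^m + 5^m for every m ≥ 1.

Base cases: h_1 = 11 and 6^1 + 5^1 = 11; h_2 = 61 and 6^2 + 5^2 = 61.
Assume h_j = 6^j + 5^j for all 1 ≤ j ≤ r, where r ≥ 2.
Then h_{r+1} = 11h_r − 30h_{r−1} = 11·(6^r + 5^r) − 30·(6^{r−1} + 5^{r−1}) = (11·6 − 30)6^{r−1} + (11·5 − 30)5^{r−1} = 36·6^{r−1} + 25·5^{r−1} = 6^{r+1} + 5^{r+1}.
So the formula holds for r+1, and by strong induction h_m = 6^m + 5^m for all m ≥ 1.

h_m = 6^m + 5^m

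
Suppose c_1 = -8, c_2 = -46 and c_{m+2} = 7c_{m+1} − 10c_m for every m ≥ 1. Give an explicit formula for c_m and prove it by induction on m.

Claim: c_m = 2^m − 2·5^m.

Base cases: c_1 = -8 and 2^1 − 2·5^1 = -8; c_2 = -46 and 2^2 − 2·5^2 = -46.
Assume c_j = 2^j − 2·5^j for all 1 ≤ j ≤ k, where k ≥ 2.
Then c_{k+1} = 7c_k − 10c_{k−1} = 7·(2^k − 2·5^k) − 10·(2^{k−1} − 2·5^{k−1}) = (7·2 − 10)2^{k−1} − 2·(7·5 − 10)5^{k−1} = 4·2^{k−1} − 50·5^{k−1} = 2^{k+1} − 2·5^{k+1}.
This completes the inductive step, so c_m = 2^m − 2·5^m for all m ≥ 1.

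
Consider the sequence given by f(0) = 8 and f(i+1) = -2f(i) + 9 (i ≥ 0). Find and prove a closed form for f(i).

Claim: f(i) = 5·(-2)^i + 3.

Base case: f(0) = 8, and 5·(-2)^0 + 3 = 5 + 3 = 8.
Assume f(m) = 5·(-2)^m + 3 for some m ≥ 0.
Then f(m+1) = -2f(m) + 9 = -2·(5·(-2)^m + 3) + 9 = -10·(-2)^m − 6 + 9 = 5·(-2)^{m+1} + 3.
Hence f(i) = 5·(-2)^i + 3 for every i ≥ 0, by induction.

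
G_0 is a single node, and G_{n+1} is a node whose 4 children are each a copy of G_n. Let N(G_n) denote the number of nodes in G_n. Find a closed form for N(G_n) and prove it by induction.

Claim: N(G_n) = (4^{n+1} − 1)/3.

Base case: N(G_0) = 1, and (4^{0+1} − 1)/3 = 1.
Assume N(G_j) = (4^{j+1} − 1)/3.
Then N(G_{j+1}) = 1 + 4N(G_j) = 1 + 4·(4^{j+1} − 1)/3 = 1 + (4^{j+2} − 4)/3 = (3 + 4^{j+2} − 4)/3 = (4^{j+2} − 1)/3.
So the formula holds for j+1, and by induction N(G_n) = (4^{n+1} − 1)/3 for all n ≥ 0.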